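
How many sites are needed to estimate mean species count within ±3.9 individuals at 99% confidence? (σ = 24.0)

n = (z*σ/E)² = (2.576×24.0/3.9)² = 251.3 → n = 252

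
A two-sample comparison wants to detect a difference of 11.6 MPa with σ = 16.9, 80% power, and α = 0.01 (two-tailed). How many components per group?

n per group = 2(z_α/2 + z_β)²σ²/d² = 2×(2.576 + 0.84)²×16.9²/11.6² = 49.5 → n = 50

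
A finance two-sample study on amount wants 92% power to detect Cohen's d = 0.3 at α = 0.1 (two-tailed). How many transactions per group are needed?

z_{α/2} = 1.645, z_β = Φ⁻¹(0.92) = 1.405. For small effect (d = 0.3): n per group = 2(z_{α/2} + z_β)²/d² = 2(1.645 + 1.405)²/0.3² = 206.7 → 207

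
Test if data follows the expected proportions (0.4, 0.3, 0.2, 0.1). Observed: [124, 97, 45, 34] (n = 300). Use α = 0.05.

Expected: [120.0, 90.0, 60.0, 30.0]. χ² = 4.961. df = 3, critical = 7.815. Fail to reject H₀.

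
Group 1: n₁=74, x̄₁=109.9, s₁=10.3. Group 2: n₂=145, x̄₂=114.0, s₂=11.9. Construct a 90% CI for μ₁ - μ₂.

Difference = -4.1. SE = √(10.3²/74 + 11.9²/145) = 1.553. CI = (-6.65, -1.55)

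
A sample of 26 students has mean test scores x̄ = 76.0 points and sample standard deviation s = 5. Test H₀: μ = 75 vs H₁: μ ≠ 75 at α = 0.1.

t = (x̄ - μ₀)/(s/√n) = (76.0 - 75)/(5/√26) = 1.02. df = 25, critical t = ±1.708. Fail to reject H₀.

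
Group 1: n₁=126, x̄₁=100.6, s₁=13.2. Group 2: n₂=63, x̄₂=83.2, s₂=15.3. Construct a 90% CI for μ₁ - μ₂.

Difference = 17.4. SE = √(13.2²/126 + 15.3²/63) = 2.258. CI = (13.69, 21.11)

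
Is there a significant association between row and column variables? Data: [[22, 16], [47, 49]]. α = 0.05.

χ² = 0.87. df = 1, critical = 3.841. Fail to reject H₀. No evidence of dependence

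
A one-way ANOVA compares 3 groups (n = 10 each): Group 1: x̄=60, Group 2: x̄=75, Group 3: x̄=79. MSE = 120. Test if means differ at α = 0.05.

Grand mean = 71.33. SS_between = 2006.67, MS_between = 1003.33. F = 8.361, F_crit ≈ 3.354. Reject H₀.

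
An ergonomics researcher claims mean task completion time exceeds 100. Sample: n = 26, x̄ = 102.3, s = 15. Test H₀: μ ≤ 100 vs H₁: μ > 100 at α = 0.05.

t = (102.3 - 100)/(15/√26) = 0.782, df = 25. Critical t = 1.708. Fail to reject H₀.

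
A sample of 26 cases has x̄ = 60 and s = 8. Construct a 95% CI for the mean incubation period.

CI = x̄ ± t*(s/√n) = 60 ± 2.06(8/√26) = (56.77, 63.23)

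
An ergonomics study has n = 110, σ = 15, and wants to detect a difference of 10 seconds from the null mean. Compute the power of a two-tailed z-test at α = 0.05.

SE = σ/√n = 15/√110 = 1.43. Non-centrality λ = d/SE = 10/1.43 = 6.992. Power ≈ Φ(λ - z_{α/2}) = Φ(6.992 - 1.96) = Φ(5.032) = 1.0.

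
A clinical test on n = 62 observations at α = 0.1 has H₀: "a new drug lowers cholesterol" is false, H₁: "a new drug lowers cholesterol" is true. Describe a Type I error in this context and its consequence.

Type I error: rejecting H₀ when it is true — concluding that a new drug lowers cholesterol when in fact it is not. Consequence: approving an ineffective drug — patients take a useless medication and may skip effective alternatives.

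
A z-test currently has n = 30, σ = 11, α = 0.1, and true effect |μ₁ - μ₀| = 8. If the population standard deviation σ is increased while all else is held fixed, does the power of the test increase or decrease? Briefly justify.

Power decreases: a larger σ inflates the standard error σ/√n, pulling the sampling distribution under H₁ back toward the critical value.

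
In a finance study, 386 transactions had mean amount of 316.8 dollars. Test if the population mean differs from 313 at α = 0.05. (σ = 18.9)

z = (x̄ - μ₀)/(σ/√n) = (316.8 - 313)/(18.9/√386) = 3.95. Critical value: ±1.96. Since |3.95| > 1.96, Reject H₀.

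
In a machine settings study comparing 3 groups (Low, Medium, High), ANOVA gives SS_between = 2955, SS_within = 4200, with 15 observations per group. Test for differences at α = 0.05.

df_between = 2, df_within = 42. F = MS_between/MS_within = 1477.5/100.0 = 14.775. F_crit ≈ 3.22. Reject H₀. At least one mean differs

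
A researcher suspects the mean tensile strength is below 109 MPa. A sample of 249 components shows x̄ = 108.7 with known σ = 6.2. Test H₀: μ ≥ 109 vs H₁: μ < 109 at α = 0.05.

z = -0.764. Critical value: -1.645. Fail to reject H₀.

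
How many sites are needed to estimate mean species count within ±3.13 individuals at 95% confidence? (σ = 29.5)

n = (z*σ/E)² = (1.96×29.5/3.13)² = 341.2 → n = 342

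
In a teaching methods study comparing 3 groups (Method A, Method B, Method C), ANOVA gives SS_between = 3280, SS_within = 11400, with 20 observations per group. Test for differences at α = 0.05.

df_between = 2, df_within = 57. F = MS_between/MS_within = 1640.0/200.0 = 8.2. F_crit ≈ 3.159. Reject H₀. At least one mean differs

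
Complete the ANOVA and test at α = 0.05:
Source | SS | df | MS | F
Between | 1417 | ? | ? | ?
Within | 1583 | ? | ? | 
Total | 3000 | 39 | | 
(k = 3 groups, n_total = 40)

df_between = 2, df_within = 37. MS_between = 708.5, MS_within = 42.78. F = 16.56, F_crit ≈ 3.252. Reject H₀.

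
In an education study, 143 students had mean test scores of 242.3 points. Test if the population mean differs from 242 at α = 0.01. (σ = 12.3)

z = (x̄ - μ₀)/(σ/√n) = (242.3 - 242)/(12.3/√143) = 0.292. Critical value: ±2.576. Since |0.292| ≤ 2.576, Fail to reject H₀.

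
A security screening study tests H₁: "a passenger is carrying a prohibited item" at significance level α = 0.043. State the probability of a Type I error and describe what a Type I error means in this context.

P(Type I error) = α = 0.043. A Type I error is rejecting H₀ when H₀ is actually true (false positive) — here, concluding that a passenger is carrying a prohibited item when in fact this is not the case. Consequence: detaining an innocent passenger — delay and inconvenience.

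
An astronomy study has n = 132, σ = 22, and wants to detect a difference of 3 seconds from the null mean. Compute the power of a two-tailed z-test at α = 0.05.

SE = σ/√n = 22/√132 = 1.915. Non-centrality λ = d/SE = 3/1.915 = 1.567. Power ≈ Φ(λ - z_{α/2}) = Φ(1.567 - 1.96) = Φ(-0.393) = 0.347.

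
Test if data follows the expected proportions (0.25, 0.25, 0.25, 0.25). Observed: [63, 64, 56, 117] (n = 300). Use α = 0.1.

Expected: [75.0, 75.0, 75.0, 75.0]. χ² = 31.867. df = 3, critical = 6.251. Reject H₀.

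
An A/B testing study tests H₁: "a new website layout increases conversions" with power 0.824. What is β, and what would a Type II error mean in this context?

β = 1 - power = 1 - 0.824 = 0.176. A Type II error is failing to reject H₀ when H₀ is false (false negative) — here, failing to conclude that a new website layout increases conversions when in fact it is true. Consequence: discarding a layout that would have improved conversions — lost revenue.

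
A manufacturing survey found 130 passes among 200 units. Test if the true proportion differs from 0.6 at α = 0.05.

p̂ = 0.65, p₀ = 0.6. z = (p̂ - p₀)/√(p₀(1-p₀)/n) = 1.443. Critical: ±1.96. Fail to reject H₀.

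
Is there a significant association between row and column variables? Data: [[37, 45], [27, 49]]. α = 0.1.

χ² = 1.507. df = 1, critical = 2.706. Fail to reject H₀. No evidence of dependence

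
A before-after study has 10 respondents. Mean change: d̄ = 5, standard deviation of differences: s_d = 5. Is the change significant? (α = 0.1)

t = d̄/(s_d/√n) = 5/(5/√10) = 3.162. df = 9, critical t = ±1.833. Reject H₀.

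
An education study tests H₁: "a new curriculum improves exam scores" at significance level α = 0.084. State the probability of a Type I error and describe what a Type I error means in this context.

P(Type I error) = α = 0.084. A Type I error is rejecting H₀ when H₀ is actually true (false positive) — here, concluding that a new curriculum improves exam scores when in fact this is not the case. Consequence: adopting a curriculum that gives no real benefit — disruption for nothing.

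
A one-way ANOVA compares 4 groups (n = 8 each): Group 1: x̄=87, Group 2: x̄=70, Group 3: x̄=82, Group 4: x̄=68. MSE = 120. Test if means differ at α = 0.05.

Grand mean = 76.75. SS_between = 2038.0, MS_between = 679.33. F = 5.661, F_crit ≈ 2.947. Reject H₀.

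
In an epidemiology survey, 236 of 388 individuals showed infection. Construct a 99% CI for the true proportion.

p̂ = 0.608. CI = p̂ ± z*√(p̂(1-p̂)/n) = (0.544, 0.672)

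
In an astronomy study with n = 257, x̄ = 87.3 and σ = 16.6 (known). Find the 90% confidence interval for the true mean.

CI = x̄ ± z*(σ/√n) = 87.3 ± 1.645(16.6/√257) = 87.3 ± 1.7 = (85.6, 89.0)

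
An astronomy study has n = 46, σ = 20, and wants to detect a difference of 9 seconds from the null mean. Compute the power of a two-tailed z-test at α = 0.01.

SE = σ/√n = 20/√46 = 2.949. Non-centrality λ = d/SE = 9/2.949 = 3.052. Power ≈ Φ(λ - z_{α/2}) = Φ(3.052 - 2.576) = Φ(0.476) = 0.683.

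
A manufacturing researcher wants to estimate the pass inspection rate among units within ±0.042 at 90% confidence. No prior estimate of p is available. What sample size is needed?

Conservative approach: use p = 0.5 (maximizes p(1-p) = 0.25). n = z²(0.25)/E² = 1.645²×0.25/0.042² = 383.5 → n = 384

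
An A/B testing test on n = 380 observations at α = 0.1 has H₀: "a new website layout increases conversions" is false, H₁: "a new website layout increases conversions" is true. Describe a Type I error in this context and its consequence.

Type I error: rejecting H₀ when it is true — concluding that a new website layout increases conversions when in fact it is not. Consequence: rolling out a layout that doesn't actually help — wasted engineering effort.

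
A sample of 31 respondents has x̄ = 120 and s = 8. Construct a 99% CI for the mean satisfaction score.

CI = x̄ ± t*(s/√n) = 120 ± 2.75(8/√31) = (116.05, 123.95)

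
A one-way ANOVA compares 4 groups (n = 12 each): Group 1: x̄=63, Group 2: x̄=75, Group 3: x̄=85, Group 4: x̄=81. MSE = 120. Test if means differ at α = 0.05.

Grand mean = 76.0. SS_between = 3312.0, MS_between = 1104.0. F = 9.2, F_crit ≈ 2.816. Reject H₀.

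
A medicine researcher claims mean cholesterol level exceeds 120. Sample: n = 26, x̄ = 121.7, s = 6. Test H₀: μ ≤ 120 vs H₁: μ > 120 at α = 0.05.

t = (121.7 - 120)/(6/√26) = 1.445, df = 25. Critical t = 1.708. Fail to reject H₀.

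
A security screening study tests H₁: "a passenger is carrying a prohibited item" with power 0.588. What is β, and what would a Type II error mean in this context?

β = 1 - power = 1 - 0.588 = 0.412. A Type II error is failing to reject H₀ when H₀ is false (false negative) — here, failing to conclude that a passenger is carrying a prohibited item when in fact it is true. Consequence: letting a prohibited item through — security breach.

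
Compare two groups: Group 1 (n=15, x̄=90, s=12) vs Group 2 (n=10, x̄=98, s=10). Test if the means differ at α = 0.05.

Pooled sp = 11.26. t = -1.74, df = 23. Critical t = ±2.069. Fail to reject H₀.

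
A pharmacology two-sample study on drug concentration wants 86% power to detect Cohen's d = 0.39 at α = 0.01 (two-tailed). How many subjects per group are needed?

z_{α/2} = 2.576, z_β = Φ⁻¹(0.86) = 1.08. For small effect (d = 0.39): n per group = 2(z_{α/2} + z_β)²/d² = 2(2.576 + 1.08)²/0.39² = 175.8 → 176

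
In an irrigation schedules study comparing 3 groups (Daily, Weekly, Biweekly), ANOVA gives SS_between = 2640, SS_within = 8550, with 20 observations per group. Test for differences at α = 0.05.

df_between = 2, df_within = 57. F = MS_between/MS_within = 1320.0/150.0 = 8.8. F_crit ≈ 3.159. Reject H₀. At least one mean differs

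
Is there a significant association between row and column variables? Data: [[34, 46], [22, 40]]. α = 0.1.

χ² = 0.72. df = 1, critical = 2.706. Fail to reject H₀. No evidence of dependence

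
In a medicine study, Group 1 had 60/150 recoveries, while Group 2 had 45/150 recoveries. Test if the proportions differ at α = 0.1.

p̂₁ = 0.4, p̂₂ = 0.3, pooled p̂ = 0.35. z = 1.816. Critical: ±1.645. Reject H₀.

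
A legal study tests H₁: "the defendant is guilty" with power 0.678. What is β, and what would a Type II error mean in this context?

β = 1 - power = 1 - 0.678 = 0.322. A Type II error is failing to reject H₀ when H₀ is false (false negative) — here, failing to conclude that the defendant is guilty when in fact it is true. Consequence: acquitting a guilty person.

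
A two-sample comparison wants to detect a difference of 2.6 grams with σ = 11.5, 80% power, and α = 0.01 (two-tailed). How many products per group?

n per group = 2(z_α/2 + z_β)²σ²/d² = 2×(2.576 + 0.84)²×11.5²/2.6² = 456.6 → n = 457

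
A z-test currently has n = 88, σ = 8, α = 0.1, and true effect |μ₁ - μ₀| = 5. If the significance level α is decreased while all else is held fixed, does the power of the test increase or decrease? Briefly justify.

Power decreases: a smaller α raises the critical value, so less of the H₁ sampling distribution falls in the rejection region.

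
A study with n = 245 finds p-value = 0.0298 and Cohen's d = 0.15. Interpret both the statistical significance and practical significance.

Statistically significant (p = 0.0298 < 0.05). Cohen's d = 0.15 indicates a very small effect size. Both statistical and practical significance should be considered.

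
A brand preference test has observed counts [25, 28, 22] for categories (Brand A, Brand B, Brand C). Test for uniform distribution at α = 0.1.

Expected = 25 each. χ² = Σ(O-E)²/E = 0.72. df = 2, critical value = 4.605. Fail to reject H₀.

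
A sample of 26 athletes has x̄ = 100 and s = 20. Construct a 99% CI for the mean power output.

CI = x̄ ± t*(s/√n) = 100 ± 2.787(20/√26) = (89.07, 110.93)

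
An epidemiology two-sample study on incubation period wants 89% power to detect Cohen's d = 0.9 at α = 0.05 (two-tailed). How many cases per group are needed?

z_{α/2} = 1.96, z_β = Φ⁻¹(0.89) = 1.227. For large effect (d = 0.9): n per group = 2(z_{α/2} + z_β)²/d² = 2(1.96 + 1.227)²/0.9² = 25.1 → 26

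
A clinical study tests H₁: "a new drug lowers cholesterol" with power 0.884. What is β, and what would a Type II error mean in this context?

β = 1 - power = 1 - 0.884 = 0.116. A Type II error is failing to reject H₀ when H₀ is false (false negative) — here, failing to conclude that a new drug lowers cholesterol when in fact it is true. Consequence: shelving an effective drug — patients miss out on a treatment that would have helped.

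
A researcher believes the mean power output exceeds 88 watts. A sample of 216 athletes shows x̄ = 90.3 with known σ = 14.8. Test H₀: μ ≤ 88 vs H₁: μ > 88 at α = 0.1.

z = 2.284. Critical value: 1.28. Reject H₀.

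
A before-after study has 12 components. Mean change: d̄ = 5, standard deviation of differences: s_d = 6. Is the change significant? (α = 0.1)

t = d̄/(s_d/√n) = 5/(6/√12) = 2.887. df = 11, critical t = ±1.796. Reject H₀.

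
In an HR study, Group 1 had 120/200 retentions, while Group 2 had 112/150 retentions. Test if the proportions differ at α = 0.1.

p̂₁ = 0.6, p̂₂ = 0.747, pooled p̂ = 0.663. z = -2.872. Critical: ±1.645. Reject H₀.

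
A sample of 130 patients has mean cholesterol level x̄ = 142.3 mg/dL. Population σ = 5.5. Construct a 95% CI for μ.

CI = x̄ ± z*(σ/√n) = 142.3 ± 1.96(5.5/√130) = 142.3 ± 0.95 = (141.35, 143.25)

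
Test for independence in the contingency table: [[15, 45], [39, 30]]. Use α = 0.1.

χ² = 13.103. df = 1, critical = 2.706. Reject H₀. Variables are dependent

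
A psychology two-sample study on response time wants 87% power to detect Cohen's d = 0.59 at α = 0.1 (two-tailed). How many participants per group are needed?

z_{α/2} = 1.645, z_β = Φ⁻¹(0.87) = 1.126. For medium effect (d = 0.59): n per group = 2(z_{α/2} + z_β)²/d² = 2(1.645 + 1.126)²/0.59² = 44.1 → 45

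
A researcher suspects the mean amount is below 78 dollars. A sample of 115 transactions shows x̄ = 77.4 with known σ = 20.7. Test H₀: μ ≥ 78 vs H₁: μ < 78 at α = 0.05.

z = -0.311. Critical value: -1.645. Fail to reject H₀.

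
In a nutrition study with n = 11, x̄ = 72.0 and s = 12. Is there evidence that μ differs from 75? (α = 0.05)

t = (x̄ - μ₀)/(s/√n) = (72.0 - 75)/(12/√11) = -0.829. df = 10, critical t = ±2.228. Fail to reject H₀.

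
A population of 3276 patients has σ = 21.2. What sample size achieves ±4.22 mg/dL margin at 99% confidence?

Without FPC: n₀ = (2.576×21.2/4.22)² = 167.471. With FPC: n = n₀N/(n₀+N-1) = 159.4 → n = 160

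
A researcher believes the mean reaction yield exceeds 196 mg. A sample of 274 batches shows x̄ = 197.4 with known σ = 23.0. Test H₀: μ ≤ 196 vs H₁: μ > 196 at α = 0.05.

z = 1.008. Critical value: 1.645. Fail to reject H₀.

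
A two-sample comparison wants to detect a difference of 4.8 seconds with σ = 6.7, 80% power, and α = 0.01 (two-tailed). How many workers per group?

n per group = 2(z_α/2 + z_β)²σ²/d² = 2×(2.576 + 0.84)²×6.7²/4.8² = 45.5 → n = 46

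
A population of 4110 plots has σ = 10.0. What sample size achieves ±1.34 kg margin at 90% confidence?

Without FPC: n₀ = (1.645×10.0/1.34)² = 150.703. With FPC: n = n₀N/(n₀+N-1) = 145.4 → n = 146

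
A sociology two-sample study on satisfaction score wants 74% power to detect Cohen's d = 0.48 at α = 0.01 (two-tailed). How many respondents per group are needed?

z_{α/2} = 2.576, z_β = Φ⁻¹(0.74) = 0.643. For small effect (d = 0.48): n per group = 2(z_{α/2} + z_β)²/d² = 2(2.576 + 0.643)²/0.48² = 89.9 → 90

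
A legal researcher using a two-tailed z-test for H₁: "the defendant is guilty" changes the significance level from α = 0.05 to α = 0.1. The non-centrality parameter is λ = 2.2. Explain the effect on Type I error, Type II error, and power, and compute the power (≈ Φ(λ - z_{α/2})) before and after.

Increasing α from 0.05 to 0.1:
• Type I error rate increases (α is the Type I rate by definition).
• Critical value moves from z_{α/2} = 1.96 to 1.645, so power = Φ(λ - z_{α/2}) goes from Φ(2.2 - 1.96) = 0.595 to Φ(2.2 - 1.645) = 0.711.
• Type II error rate β = 1 - power therefore decreases (0.405 → 0.289).
Appropriate when false negatives are costly — here, acquitting a guilty person.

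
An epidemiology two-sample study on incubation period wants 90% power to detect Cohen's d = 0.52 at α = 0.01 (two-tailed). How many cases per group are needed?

z_{α/2} = 2.576, z_β = Φ⁻¹(0.9) = 1.282. For medium effect (d = 0.52): n per group = 2(z_{α/2} + z_β)²/d² = 2(2.576 + 1.282)²/0.52² = 110.1 → 111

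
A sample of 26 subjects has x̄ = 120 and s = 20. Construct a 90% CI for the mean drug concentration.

CI = x̄ ± t*(s/√n) = 120 ± 1.708(20/√26) = (113.3, 126.7)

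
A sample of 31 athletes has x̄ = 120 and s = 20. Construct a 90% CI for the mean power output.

CI = x̄ ± t*(s/√n) = 120 ± 1.697(20/√31) = (113.9, 126.1)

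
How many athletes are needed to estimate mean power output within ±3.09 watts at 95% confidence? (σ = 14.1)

n = (z*σ/E)² = (1.96×14.1/3.09)² = 80.0 → n = 80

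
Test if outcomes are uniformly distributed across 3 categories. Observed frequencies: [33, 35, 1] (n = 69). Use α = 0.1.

Expected = 23 each. χ² = Σ(O-E)²/E = 31.652. df = 2, critical value = 4.605. Reject H₀.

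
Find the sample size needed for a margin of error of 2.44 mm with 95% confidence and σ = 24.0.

n = (z*σ/E)² = (1.96×24.0/2.44)² = 371.7 → n = 372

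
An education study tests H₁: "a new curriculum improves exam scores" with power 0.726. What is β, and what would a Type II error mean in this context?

β = 1 - power = 1 - 0.726 = 0.274. A Type II error is failing to reject H₀ when H₀ is false (false negative) — here, failing to conclude that a new curriculum improves exam scores when in fact it is true. Consequence: keeping the old curriculum when the new one would have helped students.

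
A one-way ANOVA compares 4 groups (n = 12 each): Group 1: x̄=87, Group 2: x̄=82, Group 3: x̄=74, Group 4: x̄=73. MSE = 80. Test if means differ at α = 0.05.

Grand mean = 79.0. SS_between = 1608.0, MS_between = 536.0. F = 6.7, F_crit ≈ 2.816. Reject H₀.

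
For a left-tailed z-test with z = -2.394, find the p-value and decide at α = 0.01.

p = P(Z < -2.394) = Φ(-2.394) ≈ 0.0083. Since p < 0.01, reject H₀ (significant) at α = 0.01.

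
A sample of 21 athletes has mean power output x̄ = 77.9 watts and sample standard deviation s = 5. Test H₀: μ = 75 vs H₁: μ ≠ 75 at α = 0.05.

t = (x̄ - μ₀)/(s/√n) = (77.9 - 75)/(5/√21) = 2.658. df = 20, critical t = ±2.086. Reject H₀.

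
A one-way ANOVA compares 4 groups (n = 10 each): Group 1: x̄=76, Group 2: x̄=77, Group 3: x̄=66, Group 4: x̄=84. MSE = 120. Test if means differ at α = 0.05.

Grand mean = 75.75. SS_between = 1647.5, MS_between = 549.17. F = 4.576, F_crit ≈ 2.866. Reject H₀.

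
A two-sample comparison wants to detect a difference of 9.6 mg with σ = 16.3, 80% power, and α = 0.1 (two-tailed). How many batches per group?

n per group = 2(z_α/2 + z_β)²σ²/d² = 2×(1.645 + 0.84)²×16.3²/9.6² = 35.6 → n = 36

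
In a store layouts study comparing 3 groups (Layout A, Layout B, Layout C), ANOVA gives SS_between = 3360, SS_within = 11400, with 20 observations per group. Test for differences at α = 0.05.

df_between = 2, df_within = 57. F = MS_between/MS_within = 1680.0/200.0 = 8.4. F_crit ≈ 3.159. Reject H₀. At least one mean differs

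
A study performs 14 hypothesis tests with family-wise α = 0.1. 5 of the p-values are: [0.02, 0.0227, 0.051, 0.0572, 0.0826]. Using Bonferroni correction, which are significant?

Bonferroni α = 0.1/14 = 0.00714. None of the given p-values are significant.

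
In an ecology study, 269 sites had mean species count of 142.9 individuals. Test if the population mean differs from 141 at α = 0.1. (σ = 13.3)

z = (x̄ - μ₀)/(σ/√n) = (142.9 - 141)/(13.3/√269) = 2.343. Critical value: ±1.645. Since |2.343| > 1.645, Reject H₀.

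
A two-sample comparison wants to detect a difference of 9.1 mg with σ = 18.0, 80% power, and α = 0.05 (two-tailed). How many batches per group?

n per group = 2(z_α/2 + z_β)²σ²/d² = 2×(1.96 + 0.84)²×18.0²/9.1² = 61.3 → n = 62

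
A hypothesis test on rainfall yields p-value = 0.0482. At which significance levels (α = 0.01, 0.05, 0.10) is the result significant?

p = 0.0482. Significant at: α = 0.05, 0.1.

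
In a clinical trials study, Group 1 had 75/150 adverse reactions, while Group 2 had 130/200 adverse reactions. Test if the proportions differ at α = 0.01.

p̂₁ = 0.5, p̂₂ = 0.65, pooled p̂ = 0.586. z = -2.819. Critical: ±2.576. Reject H₀.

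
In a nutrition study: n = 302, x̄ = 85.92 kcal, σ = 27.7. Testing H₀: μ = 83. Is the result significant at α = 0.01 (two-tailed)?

z = (85.92 - 83)/(27.7/√302) = 1.832. Since |z| ≤ 2.576, not significant at α = 0.01.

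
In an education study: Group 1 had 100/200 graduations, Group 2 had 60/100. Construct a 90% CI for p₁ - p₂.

p̂₁ = 0.5, p̂₂ = 0.6. Difference = -0.1. CI = (-0.199, -0.001)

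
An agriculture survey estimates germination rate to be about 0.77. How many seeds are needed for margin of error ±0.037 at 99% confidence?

n = z²p(1-p)/E² = 2.576²×0.77×0.23/0.037² = 858.4 → n = 859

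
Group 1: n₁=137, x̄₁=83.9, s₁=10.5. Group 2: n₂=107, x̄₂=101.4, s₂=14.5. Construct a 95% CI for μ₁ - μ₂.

Difference = -17.5. SE = √(10.5²/137 + 14.5²/107) = 1.664. CI = (-20.76, -14.24)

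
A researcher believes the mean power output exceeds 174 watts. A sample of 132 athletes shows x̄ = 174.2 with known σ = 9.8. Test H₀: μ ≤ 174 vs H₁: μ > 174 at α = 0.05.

z = 0.234. Critical value: 1.645. Fail to reject H₀.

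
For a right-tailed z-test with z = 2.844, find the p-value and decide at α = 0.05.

p = P(Z > 2.844) = 1 - Φ(2.844) ≈ 0.0022. Since p < 0.05, reject H₀ (significant) at α = 0.05.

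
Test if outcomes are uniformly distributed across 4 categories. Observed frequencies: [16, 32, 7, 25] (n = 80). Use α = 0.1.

Expected = 20 each. χ² = Σ(O-E)²/E = 17.7. df = 3, critical value = 6.251. Reject H₀.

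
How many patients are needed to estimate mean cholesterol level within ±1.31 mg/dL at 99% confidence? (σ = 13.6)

n = (z*σ/E)² = (2.576×13.6/1.31)² = 715.2 → n = 716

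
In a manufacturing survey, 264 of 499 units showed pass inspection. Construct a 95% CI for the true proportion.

p̂ = 0.529. CI = p̂ ± z*√(p̂(1-p̂)/n) = (0.485, 0.573)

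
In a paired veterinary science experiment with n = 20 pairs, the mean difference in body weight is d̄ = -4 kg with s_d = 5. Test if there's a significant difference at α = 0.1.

t = d̄/(s_d/√n) = -4/(5/√20) = -3.578. df = 19, critical t = ±1.729. Reject H₀.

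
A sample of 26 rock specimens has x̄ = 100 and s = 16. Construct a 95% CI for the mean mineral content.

CI = x̄ ± t*(s/√n) = 100 ± 2.06(16/√26) = (93.54, 106.46)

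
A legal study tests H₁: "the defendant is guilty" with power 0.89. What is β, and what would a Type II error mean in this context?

β = 1 - power = 1 - 0.89 = 0.11. A Type II error is failing to reject H₀ when H₀ is false (false negative) — here, failing to conclude that the defendant is guilty when in fact it is true. Consequence: acquitting a guilty person.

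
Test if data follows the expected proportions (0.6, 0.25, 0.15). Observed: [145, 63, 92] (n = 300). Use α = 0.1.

Expected: [180.0, 75.0, 45.0]. χ² = 57.814. df = 2, critical = 4.605. Reject H₀.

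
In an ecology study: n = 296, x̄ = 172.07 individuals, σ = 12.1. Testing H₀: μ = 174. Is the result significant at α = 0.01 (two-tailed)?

z = (172.07 - 174)/(12.1/√296) = -2.744. Since |z| > 2.576, significant at α = 0.01.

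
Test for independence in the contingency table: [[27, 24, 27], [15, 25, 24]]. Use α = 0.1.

χ² = 2.267. df = 2, critical = 4.605. Fail to reject H₀. No evidence of dependence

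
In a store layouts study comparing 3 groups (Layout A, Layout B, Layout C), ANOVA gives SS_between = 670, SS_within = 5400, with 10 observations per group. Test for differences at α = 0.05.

df_between = 2, df_within = 27. F = MS_between/MS_within = 335.0/200.0 = 1.675. F_crit ≈ 3.354. Fail to reject H₀.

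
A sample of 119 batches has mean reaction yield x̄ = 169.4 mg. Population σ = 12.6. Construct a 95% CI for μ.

CI = x̄ ± z*(σ/√n) = 169.4 ± 1.96(12.6/√119) = 169.4 ± 2.26 = (167.14, 171.66)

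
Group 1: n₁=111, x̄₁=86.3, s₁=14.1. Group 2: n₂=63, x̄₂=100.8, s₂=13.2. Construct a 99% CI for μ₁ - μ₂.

Difference = -14.5. SE = √(14.1²/111 + 13.2²/63) = 2.135. CI = (-20.0, -9.0)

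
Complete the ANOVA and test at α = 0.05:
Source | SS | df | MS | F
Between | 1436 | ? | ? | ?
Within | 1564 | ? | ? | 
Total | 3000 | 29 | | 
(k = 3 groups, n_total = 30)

df_between = 2, df_within = 27. MS_between = 718.0, MS_within = 57.93. F = 12.395, F_crit ≈ 3.354. Reject H₀.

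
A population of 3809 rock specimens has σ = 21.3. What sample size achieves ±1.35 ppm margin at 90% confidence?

Without FPC: n₀ = (1.645×21.3/1.35)² = 673.633. With FPC: n = n₀N/(n₀+N-1) = 572.5 → n = 573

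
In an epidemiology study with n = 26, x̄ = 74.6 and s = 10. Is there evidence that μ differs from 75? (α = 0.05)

t = (x̄ - μ₀)/(s/√n) = (74.6 - 75)/(10/√26) = -0.204. df = 25, critical t = ±2.06. Fail to reject H₀.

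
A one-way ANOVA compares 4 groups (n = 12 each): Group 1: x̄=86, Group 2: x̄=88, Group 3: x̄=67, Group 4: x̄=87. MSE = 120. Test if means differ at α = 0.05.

Grand mean = 82.0. SS_between = 3624.0, MS_between = 1208.0. F = 10.067, F_crit ≈ 2.816. Reject H₀.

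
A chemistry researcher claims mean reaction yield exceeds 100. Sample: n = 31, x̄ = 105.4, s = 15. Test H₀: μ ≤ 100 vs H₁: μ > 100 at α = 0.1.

t = (105.4 - 100)/(15/√31) = 2.004, df = 30. Critical t = 1.31. Reject H₀.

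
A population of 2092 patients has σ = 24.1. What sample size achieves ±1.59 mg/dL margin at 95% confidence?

Without FPC: n₀ = (1.96×24.1/1.59)² = 882.576. With FPC: n = n₀N/(n₀+N-1) = 620.9 → n = 621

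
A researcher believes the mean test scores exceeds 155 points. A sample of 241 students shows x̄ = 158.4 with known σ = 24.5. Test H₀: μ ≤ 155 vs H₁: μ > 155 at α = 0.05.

z = 2.154. Critical value: 1.645. Reject H₀.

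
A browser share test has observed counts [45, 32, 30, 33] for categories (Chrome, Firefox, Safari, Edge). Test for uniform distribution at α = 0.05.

Expected = 35 each. χ² = Σ(O-E)²/E = 3.943. df = 3, critical value = 7.815. Fail to reject H₀.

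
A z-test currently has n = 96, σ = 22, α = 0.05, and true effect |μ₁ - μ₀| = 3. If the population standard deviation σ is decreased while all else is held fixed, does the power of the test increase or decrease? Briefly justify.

Power increases: a smaller σ shrinks the standard error σ/√n, moving the sampling distribution under H₁ further from the critical value.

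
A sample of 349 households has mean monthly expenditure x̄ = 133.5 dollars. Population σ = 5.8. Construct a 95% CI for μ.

CI = x̄ ± z*(σ/√n) = 133.5 ± 1.96(5.8/√349) = 133.5 ± 0.61 = (132.89, 134.11)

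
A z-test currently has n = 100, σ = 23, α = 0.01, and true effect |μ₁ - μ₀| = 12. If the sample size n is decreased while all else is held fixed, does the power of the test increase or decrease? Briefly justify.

Power decreases: a smaller n inflates the standard error σ/√n, pulling the sampling distribution under H₁ back toward the critical value.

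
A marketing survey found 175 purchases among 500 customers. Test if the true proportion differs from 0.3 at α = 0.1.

p̂ = 0.35, p₀ = 0.3. z = (p̂ - p₀)/√(p₀(1-p₀)/n) = 2.44. Critical: ±1.645. Reject H₀.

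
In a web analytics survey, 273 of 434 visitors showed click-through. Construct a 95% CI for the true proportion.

p̂ = 0.629. CI = p̂ ± z*√(p̂(1-p̂)/n) = (0.584, 0.674)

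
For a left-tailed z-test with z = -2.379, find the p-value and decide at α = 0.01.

p = P(Z < -2.379) = Φ(-2.379) ≈ 0.0087. Since p < 0.01, reject H₀ (significant) at α = 0.01.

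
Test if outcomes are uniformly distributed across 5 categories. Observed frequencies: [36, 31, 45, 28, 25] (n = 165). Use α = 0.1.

Expected = 33 each. χ² = Σ(O-E)²/E = 7.455. df = 4, critical value = 7.779. Fail to reject H₀.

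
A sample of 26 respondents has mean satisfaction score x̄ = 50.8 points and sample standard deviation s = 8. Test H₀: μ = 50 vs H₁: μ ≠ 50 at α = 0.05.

t = (x̄ - μ₀)/(s/√n) = (50.8 - 50)/(8/√26) = 0.51. df = 25, critical t = ±2.06. Fail to reject H₀.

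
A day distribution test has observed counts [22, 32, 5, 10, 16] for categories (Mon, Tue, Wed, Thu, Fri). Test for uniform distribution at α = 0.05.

Expected = 17 each. χ² = Σ(O-E)²/E = 26.118. df = 4, critical value = 9.488. Reject H₀.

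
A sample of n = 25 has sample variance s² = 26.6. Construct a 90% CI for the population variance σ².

df = 24. χ²_{0.05} = 36.415, χ²_{0.95} = 13.848. CI for σ² = ((n-1)s²/χ²_{α/2}, (n-1)s²/χ²_{1-α/2}) = (24·26.6/36.415, 24·26.6/13.848) = (17.53, 46.1)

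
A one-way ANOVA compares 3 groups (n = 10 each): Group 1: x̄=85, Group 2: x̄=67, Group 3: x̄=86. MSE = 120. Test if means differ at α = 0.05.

Grand mean = 79.33. SS_between = 2286.67, MS_between = 1143.33. F = 9.528, F_crit ≈ 3.354. Reject H₀.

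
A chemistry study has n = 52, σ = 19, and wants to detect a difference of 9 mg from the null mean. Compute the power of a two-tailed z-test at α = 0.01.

SE = σ/√n = 19/√52 = 2.635. Non-centrality λ = d/SE = 9/2.635 = 3.416. Power ≈ Φ(λ - z_{α/2}) = Φ(3.416 - 2.576) = Φ(0.84) = 0.799.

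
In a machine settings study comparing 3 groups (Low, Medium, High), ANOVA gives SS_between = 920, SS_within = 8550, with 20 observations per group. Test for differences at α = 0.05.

df_between = 2, df_within = 57. F = MS_between/MS_within = 460.0/150.0 = 3.067. F_crit ≈ 3.159. Fail to reject H₀.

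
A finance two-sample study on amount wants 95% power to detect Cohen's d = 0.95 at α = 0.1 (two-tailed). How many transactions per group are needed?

z_{α/2} = 1.645, z_β = Φ⁻¹(0.95) = 1.645. For large effect (d = 0.95): n per group = 2(z_{α/2} + z_β)²/d² = 2(1.645 + 1.645)²/0.95² = 24.0 → 24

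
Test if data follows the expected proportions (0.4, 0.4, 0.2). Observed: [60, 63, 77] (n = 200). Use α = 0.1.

Expected: [80.0, 80.0, 40.0]. χ² = 42.837. df = 2, critical = 4.605. Reject H₀.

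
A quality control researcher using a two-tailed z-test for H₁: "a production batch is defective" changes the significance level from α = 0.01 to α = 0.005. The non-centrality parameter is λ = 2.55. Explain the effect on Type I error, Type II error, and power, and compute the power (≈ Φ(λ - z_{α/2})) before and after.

Decreasing α from 0.01 to 0.005:
• Type I error rate decreases (α is the Type I rate by definition).
• Critical value moves from z_{α/2} = 2.576 to 2.807, so power = Φ(λ - z_{α/2}) goes from Φ(2.55 - 2.576) = 0.49 to Φ(2.55 - 2.807) = 0.399.
• Type II error rate β = 1 - power therefore increases (0.51 → 0.601).
Appropriate when false positives are costly — here, scrapping a good batch — wasted material and cost for no reason.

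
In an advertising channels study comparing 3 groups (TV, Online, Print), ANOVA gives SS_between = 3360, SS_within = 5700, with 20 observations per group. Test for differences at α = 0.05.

df_between = 2, df_within = 57. F = MS_between/MS_within = 1680.0/100.0 = 16.8. F_crit ≈ 3.159. Reject H₀. At least one mean differs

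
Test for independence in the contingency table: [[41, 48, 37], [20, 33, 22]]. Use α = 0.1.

χ² = 0.941. df = 2, critical = 4.605. Fail to reject H₀. No evidence of dependence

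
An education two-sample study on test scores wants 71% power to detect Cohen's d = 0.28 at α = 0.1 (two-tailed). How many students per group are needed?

z_{α/2} = 1.645, z_β = Φ⁻¹(0.71) = 0.553. For small effect (d = 0.28): n per group = 2(z_{α/2} + z_β)²/d² = 2(1.645 + 0.553)²/0.28² = 123.2 → 124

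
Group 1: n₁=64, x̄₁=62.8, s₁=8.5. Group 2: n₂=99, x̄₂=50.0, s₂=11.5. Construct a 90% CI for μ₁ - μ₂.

Difference = 12.8. SE = √(8.5²/64 + 11.5²/99) = 1.57. CI = (10.22, 15.38)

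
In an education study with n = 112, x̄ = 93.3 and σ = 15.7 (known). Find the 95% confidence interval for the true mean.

CI = x̄ ± z*(σ/√n) = 93.3 ± 1.96(15.7/√112) = 93.3 ± 2.91 = (90.39, 96.21)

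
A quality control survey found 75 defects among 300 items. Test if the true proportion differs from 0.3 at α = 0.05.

p̂ = 0.25, p₀ = 0.3. z = (p̂ - p₀)/√(p₀(1-p₀)/n) = -1.89. Critical: ±1.96. Fail to reject H₀.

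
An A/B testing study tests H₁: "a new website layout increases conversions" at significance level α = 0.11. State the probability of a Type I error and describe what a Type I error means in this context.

P(Type I error) = α = 0.11. A Type I error is rejecting H₀ when H₀ is actually true (false positive) — here, concluding that a new website layout increases conversions when in fact this is not the case. Consequence: rolling out a layout that doesn't actually help — wasted engineering effort.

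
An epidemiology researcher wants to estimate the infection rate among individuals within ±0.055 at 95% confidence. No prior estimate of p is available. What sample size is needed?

Conservative approach: use p = 0.5 (maximizes p(1-p) = 0.25). n = z²(0.25)/E² = 1.96²×0.25/0.055² = 317.5 → n = 318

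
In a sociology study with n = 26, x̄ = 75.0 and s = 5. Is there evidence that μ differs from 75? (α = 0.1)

t = (x̄ - μ₀)/(s/√n) = (75.0 - 75)/(5/√26) = 0.0. df = 25, critical t = ±1.708. Fail to reject H₀.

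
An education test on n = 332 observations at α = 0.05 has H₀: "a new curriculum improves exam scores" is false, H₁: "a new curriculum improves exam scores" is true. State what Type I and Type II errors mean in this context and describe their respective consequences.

Type I (false positive): concluding that a new curriculum improves exam scores when it is not — adopting a curriculum that gives no real benefit — disruption for nothing. Type II (false negative): failing to conclude that a new curriculum improves exam scores when it is — keeping the old curriculum when the new one would have helped students. Which is costlier depends on domain priorities and is a judgement call rather than a statistical fact.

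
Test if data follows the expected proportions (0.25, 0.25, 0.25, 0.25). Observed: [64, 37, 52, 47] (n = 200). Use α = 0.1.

Expected: [50.0, 50.0, 50.0, 50.0]. χ² = 7.56. df = 3, critical = 6.251. Reject H₀.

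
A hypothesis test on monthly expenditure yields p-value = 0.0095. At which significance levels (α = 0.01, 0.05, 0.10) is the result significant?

p = 0.0095. Significant at: α = 0.01, 0.05, 0.1.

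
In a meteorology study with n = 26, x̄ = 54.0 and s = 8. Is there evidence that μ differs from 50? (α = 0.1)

t = (x̄ - μ₀)/(s/√n) = (54.0 - 50)/(8/√26) = 2.55. df = 25, critical t = ±1.708. Reject H₀.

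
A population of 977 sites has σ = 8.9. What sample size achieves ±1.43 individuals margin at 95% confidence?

Without FPC: n₀ = (1.96×8.9/1.43)² = 148.806. With FPC: n = n₀N/(n₀+N-1) = 129.3 → n = 130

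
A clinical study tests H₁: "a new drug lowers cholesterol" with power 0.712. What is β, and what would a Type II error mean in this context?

β = 1 - power = 1 - 0.712 = 0.288. A Type II error is failing to reject H₀ when H₀ is false (false negative) — here, failing to conclude that a new drug lowers cholesterol when in fact it is true. Consequence: shelving an effective drug — patients miss out on a treatment that would have helped.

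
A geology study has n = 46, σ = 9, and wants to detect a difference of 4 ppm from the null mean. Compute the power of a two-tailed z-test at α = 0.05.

SE = σ/√n = 9/√46 = 1.327. Non-centrality λ = d/SE = 4/1.327 = 3.014. Power ≈ Φ(λ - z_{α/2}) = Φ(3.014 - 1.96) = Φ(1.054) = 0.854.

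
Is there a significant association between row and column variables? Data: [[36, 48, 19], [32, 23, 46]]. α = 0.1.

χ² = 20.236. df = 2, critical = 4.605. Reject H₀. Variables are dependent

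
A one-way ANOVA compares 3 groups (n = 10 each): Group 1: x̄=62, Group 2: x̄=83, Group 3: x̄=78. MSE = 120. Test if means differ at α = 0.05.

Grand mean = 74.33. SS_between = 2406.67, MS_between = 1203.33. F = 10.028, F_crit ≈ 3.354. Reject H₀.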